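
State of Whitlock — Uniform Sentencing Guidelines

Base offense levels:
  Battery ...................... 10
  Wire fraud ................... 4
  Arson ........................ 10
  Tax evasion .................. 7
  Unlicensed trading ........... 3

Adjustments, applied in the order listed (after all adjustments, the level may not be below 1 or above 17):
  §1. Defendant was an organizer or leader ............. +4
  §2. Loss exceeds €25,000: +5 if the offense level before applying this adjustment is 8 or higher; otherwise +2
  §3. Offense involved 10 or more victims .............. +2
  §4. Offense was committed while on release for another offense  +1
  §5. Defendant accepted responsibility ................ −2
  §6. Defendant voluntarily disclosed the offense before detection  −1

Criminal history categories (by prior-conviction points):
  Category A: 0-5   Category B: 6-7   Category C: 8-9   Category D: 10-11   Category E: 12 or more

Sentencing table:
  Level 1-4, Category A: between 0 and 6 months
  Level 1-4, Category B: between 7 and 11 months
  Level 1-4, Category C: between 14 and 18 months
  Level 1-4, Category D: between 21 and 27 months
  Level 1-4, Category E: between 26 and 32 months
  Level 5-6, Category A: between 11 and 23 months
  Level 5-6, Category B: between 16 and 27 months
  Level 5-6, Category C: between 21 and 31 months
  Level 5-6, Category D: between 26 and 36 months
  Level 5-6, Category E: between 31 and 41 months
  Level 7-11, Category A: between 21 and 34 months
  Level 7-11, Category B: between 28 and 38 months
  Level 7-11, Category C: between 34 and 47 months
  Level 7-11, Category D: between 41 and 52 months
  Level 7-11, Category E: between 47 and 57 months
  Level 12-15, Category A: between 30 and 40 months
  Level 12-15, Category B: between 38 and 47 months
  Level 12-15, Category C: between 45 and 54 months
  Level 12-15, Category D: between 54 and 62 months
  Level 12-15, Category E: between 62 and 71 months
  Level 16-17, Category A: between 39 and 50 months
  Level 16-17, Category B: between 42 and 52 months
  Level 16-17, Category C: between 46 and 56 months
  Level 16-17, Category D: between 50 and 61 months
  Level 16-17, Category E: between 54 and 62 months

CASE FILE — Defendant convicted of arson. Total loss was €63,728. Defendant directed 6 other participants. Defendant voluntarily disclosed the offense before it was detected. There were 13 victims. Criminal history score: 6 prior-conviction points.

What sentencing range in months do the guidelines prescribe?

42-52 months

Base offense level for arson: 10.
§1 applies: 10 + 4 = 14.
§2 applies (level before this adjustment is 14 ≥ 8, so +5): 14 + 5 = 19.
§3 applies: 19 + 2 = 21.
§6 applies: 21 − 1 = 20.
Level 20 exceeds the maximum of 17; capped at 17.
Final offense level: 17.
Criminal history: 6 prior points → Category B (6-7).
Level 17 falls in the 16-17 band.
Grid: Level 16-17 × Category B = 42-52 months.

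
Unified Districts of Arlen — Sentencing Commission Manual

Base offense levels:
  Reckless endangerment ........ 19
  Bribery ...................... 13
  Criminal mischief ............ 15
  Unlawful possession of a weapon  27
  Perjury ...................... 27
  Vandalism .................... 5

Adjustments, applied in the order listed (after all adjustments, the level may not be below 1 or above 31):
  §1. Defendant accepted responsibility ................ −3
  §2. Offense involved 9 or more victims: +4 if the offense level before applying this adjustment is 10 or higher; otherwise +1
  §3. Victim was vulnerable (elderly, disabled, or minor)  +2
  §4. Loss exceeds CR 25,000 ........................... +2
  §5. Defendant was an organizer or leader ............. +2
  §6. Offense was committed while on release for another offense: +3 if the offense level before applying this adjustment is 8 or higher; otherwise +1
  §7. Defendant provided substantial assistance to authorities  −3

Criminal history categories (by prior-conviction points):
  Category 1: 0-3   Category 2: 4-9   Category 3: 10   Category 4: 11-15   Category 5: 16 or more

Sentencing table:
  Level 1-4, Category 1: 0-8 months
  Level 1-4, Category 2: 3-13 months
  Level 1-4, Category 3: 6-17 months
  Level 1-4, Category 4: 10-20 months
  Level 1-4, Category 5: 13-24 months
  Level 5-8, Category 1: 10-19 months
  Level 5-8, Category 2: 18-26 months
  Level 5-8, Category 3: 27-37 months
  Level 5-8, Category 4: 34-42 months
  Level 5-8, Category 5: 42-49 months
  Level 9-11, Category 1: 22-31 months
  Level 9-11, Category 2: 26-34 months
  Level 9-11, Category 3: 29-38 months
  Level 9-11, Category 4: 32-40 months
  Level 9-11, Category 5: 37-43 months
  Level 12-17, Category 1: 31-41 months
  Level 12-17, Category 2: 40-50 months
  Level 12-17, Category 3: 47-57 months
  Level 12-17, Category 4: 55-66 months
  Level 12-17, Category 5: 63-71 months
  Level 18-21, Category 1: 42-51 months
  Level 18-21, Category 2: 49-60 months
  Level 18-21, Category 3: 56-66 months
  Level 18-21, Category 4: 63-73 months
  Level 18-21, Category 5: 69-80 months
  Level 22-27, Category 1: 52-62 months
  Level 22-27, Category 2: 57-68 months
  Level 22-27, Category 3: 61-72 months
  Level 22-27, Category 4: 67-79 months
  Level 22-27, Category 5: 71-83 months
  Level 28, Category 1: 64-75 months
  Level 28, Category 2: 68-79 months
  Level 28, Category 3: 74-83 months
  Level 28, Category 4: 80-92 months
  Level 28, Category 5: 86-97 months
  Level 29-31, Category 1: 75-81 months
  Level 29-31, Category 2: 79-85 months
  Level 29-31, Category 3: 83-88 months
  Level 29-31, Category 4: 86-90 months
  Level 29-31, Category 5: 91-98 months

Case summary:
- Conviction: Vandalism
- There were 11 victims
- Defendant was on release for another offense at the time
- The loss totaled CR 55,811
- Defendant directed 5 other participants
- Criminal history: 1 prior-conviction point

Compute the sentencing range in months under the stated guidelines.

Base offense level for vandalism: 5.
§2 applies (level before this adjustment is 5 < 10, so +1): 5 + 1 = 6.
§4 applies: 6 + 2 = 8.
§5 applies: 8 + 2 = 10.
§6 applies (level before this adjustment is 10 ≥ 8, so +3): 10 + 3 = 13.
§7 does not apply.
Final offense level: 13.
Criminal history: 1 prior point → Category 1 (0-3).
Level 13 falls in the 12-17 band.
Grid: Level 12-17 × Category 1 = 31-41 months.

31-41 months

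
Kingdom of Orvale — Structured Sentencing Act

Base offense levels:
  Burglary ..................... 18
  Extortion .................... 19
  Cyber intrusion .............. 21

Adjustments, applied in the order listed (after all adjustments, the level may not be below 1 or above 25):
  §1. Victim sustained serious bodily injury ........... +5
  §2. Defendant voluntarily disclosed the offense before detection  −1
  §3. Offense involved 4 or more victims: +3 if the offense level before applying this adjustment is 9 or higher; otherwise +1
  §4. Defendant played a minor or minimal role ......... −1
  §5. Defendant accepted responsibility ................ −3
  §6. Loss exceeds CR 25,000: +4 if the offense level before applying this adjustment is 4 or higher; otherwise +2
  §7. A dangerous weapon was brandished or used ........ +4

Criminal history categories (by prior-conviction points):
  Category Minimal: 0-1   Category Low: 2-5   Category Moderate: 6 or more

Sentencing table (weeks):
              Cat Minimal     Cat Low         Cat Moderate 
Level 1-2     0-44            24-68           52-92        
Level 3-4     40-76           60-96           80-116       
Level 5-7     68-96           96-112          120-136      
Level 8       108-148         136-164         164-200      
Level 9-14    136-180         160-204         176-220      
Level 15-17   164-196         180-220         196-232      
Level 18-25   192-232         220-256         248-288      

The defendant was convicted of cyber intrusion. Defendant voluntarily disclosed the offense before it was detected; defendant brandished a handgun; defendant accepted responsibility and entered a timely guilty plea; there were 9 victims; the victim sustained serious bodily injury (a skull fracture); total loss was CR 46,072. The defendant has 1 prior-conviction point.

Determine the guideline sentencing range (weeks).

192-232 weeks

Base offense level for cyber intrusion: 21.
§1 applies: 21 + 5 = 26.
§2 applies: 26 − 1 = 25.
§3 applies (level before this adjustment is 25 ≥ 9, so +3): 25 + 3 = 28.
§5 applies: 28 − 3 = 25.
§6 applies (level before this adjustment is 25 ≥ 4, so +4): 25 + 4 = 29.
§7 applies: 29 + 4 = 33.
Level 33 exceeds the maximum of 25; capped at 25.
Final offense level: 25.
Criminal history: 1 prior point → Category Minimal (0-1).
Level 25 falls in the 18-25 band.
Grid: Level 18-25 × Category Minimal = 192-232 weeks.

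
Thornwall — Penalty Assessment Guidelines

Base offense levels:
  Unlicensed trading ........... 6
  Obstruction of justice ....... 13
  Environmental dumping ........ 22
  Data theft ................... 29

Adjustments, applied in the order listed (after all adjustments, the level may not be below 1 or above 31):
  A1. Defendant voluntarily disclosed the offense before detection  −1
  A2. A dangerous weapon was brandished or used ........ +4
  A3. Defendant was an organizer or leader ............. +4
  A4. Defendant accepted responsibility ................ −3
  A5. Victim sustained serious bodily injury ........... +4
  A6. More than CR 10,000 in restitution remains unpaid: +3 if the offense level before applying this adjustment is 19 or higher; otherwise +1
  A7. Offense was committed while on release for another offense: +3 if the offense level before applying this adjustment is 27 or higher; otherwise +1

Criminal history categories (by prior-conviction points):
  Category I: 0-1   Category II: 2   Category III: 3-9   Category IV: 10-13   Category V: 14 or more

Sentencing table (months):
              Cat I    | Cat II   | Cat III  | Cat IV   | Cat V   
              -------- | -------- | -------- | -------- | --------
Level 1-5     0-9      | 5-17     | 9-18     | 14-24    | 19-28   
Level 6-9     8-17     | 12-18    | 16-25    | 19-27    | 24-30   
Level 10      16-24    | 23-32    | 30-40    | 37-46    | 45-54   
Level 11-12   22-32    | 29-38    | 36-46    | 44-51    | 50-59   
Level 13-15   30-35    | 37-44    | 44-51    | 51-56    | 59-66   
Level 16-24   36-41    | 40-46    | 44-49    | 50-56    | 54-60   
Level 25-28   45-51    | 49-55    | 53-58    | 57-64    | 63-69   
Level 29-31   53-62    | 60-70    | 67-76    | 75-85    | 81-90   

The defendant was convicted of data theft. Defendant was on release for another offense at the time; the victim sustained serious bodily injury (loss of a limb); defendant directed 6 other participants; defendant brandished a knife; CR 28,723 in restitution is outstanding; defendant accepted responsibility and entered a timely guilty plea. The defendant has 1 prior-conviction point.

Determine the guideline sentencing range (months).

53-62 months

Base offense level for data theft: 29.
A2 applies: 29 + 4 = 33.
A3 applies: 33 + 4 = 37.
A4 applies: 37 − 3 = 34.
A5 applies: 34 + 4 = 38.
A6 applies (level before this adjustment is 38 ≥ 19, so +3): 38 + 3 = 41.
A7 applies (level before this adjustment is 41 ≥ 27, so +3): 41 + 3 = 44.
Level 44 exceeds the maximum of 31; capped at 31.
Final offense level: 31.
Criminal history: 1 prior point → Category I (0-1).
Level 31 falls in the 29-31 band.
Grid: Level 29-31 × Category I = 53-62 months.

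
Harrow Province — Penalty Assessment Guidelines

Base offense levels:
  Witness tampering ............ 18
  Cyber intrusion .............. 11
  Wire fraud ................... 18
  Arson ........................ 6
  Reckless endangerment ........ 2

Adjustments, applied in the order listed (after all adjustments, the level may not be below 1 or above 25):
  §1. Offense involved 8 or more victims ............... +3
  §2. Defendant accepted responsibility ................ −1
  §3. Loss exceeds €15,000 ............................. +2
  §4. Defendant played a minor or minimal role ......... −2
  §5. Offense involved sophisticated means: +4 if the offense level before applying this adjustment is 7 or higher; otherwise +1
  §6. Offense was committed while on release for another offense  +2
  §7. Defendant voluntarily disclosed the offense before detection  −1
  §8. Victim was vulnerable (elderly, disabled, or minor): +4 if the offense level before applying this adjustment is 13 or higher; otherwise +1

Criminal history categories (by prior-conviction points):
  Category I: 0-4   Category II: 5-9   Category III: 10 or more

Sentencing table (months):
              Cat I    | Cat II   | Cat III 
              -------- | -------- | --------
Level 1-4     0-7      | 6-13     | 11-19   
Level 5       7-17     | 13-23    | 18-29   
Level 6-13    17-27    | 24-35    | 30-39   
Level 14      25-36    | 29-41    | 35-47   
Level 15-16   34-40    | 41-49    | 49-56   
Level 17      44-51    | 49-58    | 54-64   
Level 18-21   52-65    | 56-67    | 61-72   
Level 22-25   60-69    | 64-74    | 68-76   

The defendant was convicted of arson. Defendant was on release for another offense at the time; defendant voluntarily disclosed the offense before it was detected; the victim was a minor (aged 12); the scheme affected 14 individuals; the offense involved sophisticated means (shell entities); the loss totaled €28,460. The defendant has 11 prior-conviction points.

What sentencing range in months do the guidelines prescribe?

61-72 months

Base offense level for arson: 6.
§1 applies: 6 + 3 = 9.
§3 applies: 9 + 2 = 11.
§4 does not apply.
§5 applies (level before this adjustment is 11 ≥ 7, so +4): 11 + 4 = 15.
§6 applies: 15 + 2 = 17.
§7 applies: 17 − 1 = 16.
§8 applies (level before this adjustment is 16 ≥ 13, so +4): 16 + 4 = 20.
Final offense level: 20.
Criminal history: 11 prior points → Category III (10+).
Level 20 falls in the 18-21 band.
Grid: Level 18-21 × Category III = 61-72 months.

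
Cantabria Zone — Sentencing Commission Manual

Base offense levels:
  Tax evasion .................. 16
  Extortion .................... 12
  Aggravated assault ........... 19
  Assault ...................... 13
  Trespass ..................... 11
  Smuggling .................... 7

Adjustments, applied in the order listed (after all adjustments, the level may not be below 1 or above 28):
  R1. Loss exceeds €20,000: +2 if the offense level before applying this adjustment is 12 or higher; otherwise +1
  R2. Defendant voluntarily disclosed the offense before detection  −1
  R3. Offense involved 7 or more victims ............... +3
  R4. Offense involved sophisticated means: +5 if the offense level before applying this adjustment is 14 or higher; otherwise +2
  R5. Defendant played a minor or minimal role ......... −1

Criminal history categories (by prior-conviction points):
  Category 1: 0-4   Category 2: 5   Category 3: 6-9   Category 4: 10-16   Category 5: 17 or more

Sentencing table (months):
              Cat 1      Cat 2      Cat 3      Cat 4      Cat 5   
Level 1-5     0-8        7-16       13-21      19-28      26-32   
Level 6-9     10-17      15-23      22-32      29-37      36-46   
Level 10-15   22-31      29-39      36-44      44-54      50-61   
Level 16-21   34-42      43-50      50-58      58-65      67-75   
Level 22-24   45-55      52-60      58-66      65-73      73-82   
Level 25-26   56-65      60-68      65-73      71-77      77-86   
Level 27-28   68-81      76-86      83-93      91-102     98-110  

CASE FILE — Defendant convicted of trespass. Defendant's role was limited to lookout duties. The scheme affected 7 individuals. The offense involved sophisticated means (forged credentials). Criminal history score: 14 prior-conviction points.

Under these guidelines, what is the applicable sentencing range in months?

Base offense level for trespass: 11.
R1 does not apply.
R3 applies: 11 + 3 = 14.
R4 applies (level before this adjustment is 14 ≥ 14, so +5): 14 + 5 = 19.
R5 applies: 19 − 1 = 18.
Final offense level: 18.
Criminal history: 14 prior points → Category 4 (10-16).
Level 18 falls in the 16-21 band.
Grid: Level 16-21 × Category 4 = 58-65 months.

58-65 months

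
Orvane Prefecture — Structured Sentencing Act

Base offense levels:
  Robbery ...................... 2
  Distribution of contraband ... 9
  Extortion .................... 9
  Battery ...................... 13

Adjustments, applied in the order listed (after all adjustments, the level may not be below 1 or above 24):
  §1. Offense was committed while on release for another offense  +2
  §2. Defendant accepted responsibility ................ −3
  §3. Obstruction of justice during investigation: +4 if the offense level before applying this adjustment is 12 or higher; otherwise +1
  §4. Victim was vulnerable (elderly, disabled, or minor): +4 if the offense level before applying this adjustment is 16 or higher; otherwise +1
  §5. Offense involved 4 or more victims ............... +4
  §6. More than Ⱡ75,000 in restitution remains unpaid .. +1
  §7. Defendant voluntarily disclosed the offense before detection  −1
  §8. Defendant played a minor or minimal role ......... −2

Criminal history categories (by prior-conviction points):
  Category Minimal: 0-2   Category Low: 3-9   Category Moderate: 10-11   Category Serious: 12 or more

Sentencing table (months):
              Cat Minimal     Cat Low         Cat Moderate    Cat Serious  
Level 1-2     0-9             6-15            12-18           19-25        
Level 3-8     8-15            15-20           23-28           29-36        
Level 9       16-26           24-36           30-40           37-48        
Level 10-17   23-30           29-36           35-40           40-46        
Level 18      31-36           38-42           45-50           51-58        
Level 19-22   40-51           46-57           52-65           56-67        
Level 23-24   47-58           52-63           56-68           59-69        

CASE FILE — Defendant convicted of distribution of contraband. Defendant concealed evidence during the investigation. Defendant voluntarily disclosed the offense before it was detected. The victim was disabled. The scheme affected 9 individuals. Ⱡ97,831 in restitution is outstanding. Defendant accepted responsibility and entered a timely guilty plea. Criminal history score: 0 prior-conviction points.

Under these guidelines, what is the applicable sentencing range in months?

23-30 months

Base offense level for distribution of contraband: 9.
§2 applies: 9 − 3 = 6.
§3 applies (level before this adjustment is 6 < 12, so +1): 6 + 1 = 7.
§4 applies (level before this adjustment is 7 < 16, so +1): 7 + 1 = 8.
§5 applies: 8 + 4 = 12.
§6 applies: 12 + 1 = 13.
§7 applies: 13 − 1 = 12.
§8 does not apply.
Final offense level: 12.
Criminal history: 0 prior points → Category Minimal (0-2).
Level 12 falls in the 10-17 band.
Grid: Level 10-17 × Category Minimal = 23-30 months.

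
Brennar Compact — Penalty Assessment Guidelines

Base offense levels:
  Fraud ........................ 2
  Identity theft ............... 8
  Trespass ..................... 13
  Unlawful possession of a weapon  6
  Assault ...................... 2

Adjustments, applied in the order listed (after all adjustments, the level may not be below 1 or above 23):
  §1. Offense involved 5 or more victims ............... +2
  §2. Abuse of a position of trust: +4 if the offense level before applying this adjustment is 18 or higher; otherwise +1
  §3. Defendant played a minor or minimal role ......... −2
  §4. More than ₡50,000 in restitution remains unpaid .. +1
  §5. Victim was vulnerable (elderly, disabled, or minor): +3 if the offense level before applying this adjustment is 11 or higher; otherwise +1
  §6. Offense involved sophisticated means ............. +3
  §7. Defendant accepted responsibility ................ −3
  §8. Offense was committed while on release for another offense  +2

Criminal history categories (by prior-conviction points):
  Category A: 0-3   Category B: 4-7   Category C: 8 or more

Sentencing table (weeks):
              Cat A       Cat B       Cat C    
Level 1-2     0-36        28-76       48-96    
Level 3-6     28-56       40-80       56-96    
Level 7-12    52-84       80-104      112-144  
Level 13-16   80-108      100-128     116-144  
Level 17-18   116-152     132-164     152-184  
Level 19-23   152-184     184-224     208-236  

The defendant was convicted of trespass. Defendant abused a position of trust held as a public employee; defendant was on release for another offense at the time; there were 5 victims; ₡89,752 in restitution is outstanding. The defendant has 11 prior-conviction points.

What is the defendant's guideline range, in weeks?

208-236 weeks

Base offense level for trespass: 13.
§1 applies: 13 + 2 = 15.
§2 applies (level before this adjustment is 15 < 18, so +1): 15 + 1 = 16.
§3 does not apply.
§4 applies: 16 + 1 = 17.
§5 does not apply.
§6 does not apply.
§7 does not apply.
§8 applies: 17 + 2 = 19.
Final offense level: 19.
Criminal history: 11 prior points → Category C (8+).
Level 19 falls in the 19-23 band.
Grid: Level 19-23 × Category C = 208-236 weeks.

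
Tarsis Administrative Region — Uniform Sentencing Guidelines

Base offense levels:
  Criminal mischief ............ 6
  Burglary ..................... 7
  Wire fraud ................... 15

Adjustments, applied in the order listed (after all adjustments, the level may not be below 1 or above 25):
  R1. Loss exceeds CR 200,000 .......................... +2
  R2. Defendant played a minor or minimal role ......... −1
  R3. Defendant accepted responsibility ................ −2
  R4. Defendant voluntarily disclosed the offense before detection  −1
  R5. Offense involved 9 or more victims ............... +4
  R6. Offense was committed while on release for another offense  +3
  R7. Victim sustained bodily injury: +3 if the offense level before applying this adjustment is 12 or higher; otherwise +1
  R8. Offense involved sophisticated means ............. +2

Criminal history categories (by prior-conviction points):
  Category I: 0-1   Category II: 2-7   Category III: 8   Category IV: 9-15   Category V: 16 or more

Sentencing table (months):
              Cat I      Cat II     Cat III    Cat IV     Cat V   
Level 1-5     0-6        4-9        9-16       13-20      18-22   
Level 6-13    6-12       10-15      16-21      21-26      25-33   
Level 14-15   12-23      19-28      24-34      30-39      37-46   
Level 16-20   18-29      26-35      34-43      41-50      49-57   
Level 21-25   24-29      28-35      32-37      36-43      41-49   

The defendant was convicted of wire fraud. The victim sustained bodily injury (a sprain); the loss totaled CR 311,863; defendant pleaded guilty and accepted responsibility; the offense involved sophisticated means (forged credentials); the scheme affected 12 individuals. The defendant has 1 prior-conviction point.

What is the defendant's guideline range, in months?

Base offense level for wire fraud: 15.
R1 applies: 15 + 2 = 17.
R2 does not apply.
R3 applies: 17 − 2 = 15.
R5 applies: 15 + 4 = 19.
R7 applies (level before this adjustment is 19 ≥ 12, so +3): 19 + 3 = 22.
R8 applies: 22 + 2 = 24.
Final offense level: 24.
Criminal history: 1 prior point → Category I (0-1).
Level 24 falls in the 21-25 band.
Grid: Level 21-25 × Category I = 24-29 months.

24-29 months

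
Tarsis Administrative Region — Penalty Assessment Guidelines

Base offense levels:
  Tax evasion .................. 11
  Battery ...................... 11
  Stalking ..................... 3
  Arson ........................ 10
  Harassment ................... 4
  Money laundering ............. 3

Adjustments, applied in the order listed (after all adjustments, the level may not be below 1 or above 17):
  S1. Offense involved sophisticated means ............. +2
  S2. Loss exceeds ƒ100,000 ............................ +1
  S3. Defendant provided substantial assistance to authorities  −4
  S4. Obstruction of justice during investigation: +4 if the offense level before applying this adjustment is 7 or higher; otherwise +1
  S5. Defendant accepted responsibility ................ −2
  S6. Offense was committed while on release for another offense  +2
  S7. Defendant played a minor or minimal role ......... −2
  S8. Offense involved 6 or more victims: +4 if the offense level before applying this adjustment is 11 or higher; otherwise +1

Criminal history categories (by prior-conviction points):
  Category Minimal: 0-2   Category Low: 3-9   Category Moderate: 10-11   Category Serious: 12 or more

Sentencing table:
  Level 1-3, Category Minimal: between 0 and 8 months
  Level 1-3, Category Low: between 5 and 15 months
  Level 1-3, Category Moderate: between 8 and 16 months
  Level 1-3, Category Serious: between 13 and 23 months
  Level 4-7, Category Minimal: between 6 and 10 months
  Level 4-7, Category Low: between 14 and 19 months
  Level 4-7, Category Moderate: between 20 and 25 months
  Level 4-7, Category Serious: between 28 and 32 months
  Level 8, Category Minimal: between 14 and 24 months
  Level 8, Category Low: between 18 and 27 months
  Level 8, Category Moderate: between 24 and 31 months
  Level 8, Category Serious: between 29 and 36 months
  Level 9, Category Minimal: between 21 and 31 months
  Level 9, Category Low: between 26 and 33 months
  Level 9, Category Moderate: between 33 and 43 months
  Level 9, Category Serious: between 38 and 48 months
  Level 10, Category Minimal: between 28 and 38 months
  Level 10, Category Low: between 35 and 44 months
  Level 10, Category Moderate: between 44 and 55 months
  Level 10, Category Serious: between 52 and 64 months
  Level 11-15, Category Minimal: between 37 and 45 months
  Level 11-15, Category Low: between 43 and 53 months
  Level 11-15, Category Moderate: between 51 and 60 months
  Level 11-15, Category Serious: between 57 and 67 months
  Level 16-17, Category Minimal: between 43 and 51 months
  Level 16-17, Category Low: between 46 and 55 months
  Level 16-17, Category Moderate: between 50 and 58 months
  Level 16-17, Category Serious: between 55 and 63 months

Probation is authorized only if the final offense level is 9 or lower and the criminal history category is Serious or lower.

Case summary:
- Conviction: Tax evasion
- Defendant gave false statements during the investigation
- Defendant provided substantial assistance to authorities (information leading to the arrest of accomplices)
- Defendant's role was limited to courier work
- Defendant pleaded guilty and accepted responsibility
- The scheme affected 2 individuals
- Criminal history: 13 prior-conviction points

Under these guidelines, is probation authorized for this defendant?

Yes

Base offense level for tax evasion: 11.
S1 does not apply.
S3 applies: 11 − 4 = 7.
S4 applies (level before this adjustment is 7 ≥ 7, so +4): 7 + 4 = 11.
S5 applies: 11 − 2 = 9.
S7 applies: 9 − 2 = 7.
S8 does not apply.
Final offense level: 7.
Criminal history: 13 prior points → Category Serious (12+).
Level 7 falls in the 4-7 band.
Grid: Level 4-7 × Category Serious = 28-32 months.
Probation check: level 7 ≤ 9 and category Serious ≤ Serious → eligible.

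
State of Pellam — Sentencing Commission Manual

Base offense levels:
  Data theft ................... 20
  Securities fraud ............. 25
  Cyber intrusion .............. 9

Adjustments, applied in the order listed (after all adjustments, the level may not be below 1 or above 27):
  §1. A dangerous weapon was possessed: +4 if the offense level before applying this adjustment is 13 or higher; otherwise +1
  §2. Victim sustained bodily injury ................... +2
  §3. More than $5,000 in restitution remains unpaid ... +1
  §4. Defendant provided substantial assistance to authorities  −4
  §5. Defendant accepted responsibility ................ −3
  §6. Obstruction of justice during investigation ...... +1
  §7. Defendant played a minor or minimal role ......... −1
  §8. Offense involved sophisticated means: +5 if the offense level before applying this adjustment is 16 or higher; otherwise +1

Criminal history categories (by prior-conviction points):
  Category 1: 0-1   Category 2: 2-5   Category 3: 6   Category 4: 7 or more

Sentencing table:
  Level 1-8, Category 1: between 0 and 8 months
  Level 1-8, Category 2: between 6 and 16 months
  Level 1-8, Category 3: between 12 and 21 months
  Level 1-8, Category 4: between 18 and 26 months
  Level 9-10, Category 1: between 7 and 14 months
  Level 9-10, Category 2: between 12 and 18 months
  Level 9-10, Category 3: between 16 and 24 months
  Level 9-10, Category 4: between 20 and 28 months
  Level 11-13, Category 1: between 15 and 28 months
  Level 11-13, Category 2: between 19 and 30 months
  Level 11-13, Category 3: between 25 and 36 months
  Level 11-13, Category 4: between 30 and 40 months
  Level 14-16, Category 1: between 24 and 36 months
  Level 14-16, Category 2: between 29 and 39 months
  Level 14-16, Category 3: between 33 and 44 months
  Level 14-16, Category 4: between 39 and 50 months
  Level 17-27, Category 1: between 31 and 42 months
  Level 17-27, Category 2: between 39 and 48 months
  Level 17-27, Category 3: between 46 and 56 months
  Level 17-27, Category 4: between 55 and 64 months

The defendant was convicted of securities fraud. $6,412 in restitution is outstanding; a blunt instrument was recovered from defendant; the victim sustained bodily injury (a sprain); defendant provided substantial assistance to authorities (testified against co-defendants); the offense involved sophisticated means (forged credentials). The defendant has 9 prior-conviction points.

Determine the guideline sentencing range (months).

Base offense level for securities fraud: 25.
§1 applies (level before this adjustment is 25 ≥ 13, so +4): 25 + 4 = 29.
§2 applies: 29 + 2 = 31.
§3 applies: 31 + 1 = 32.
§4 applies: 32 − 4 = 28.
§6 does not apply.
§8 applies (level before this adjustment is 28 ≥ 16, so +5): 28 + 5 = 33.
Level 33 exceeds the maximum of 27; capped at 27.
Final offense level: 27.
Criminal history: 9 prior points → Category 4 (7+).
Level 27 falls in the 17-27 band.
Grid: Level 17-27 × Category 4 = 55-64 months.

55-64 months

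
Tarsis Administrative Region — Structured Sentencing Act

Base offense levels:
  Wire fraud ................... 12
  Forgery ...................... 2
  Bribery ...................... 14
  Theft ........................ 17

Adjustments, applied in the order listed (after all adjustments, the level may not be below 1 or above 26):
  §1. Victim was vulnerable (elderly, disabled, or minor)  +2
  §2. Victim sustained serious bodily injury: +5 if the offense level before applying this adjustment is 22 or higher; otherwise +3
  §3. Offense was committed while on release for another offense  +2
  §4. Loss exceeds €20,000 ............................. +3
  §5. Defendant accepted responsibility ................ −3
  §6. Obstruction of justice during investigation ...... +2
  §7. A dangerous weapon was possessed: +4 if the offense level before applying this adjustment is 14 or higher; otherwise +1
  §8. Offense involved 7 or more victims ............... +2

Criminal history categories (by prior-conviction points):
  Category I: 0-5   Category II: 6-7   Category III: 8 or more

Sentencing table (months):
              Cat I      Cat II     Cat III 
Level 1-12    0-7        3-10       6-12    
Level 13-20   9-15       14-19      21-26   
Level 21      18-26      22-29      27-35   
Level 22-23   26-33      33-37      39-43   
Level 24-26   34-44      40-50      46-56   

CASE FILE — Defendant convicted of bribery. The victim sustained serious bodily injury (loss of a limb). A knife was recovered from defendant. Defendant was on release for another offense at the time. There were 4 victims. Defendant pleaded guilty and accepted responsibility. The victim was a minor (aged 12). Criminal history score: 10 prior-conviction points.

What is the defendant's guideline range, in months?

39-43 months

Base offense level for bribery: 14.
§1 applies: 14 + 2 = 16.
§2 applies (level before this adjustment is 16 < 22, so +3): 16 + 3 = 19.
§3 applies: 19 + 2 = 21.
§5 applies: 21 − 3 = 18.
§6 does not apply.
§7 applies (level before this adjustment is 18 ≥ 14, so +4): 18 + 4 = 22.
§8 does not apply.
Final offense level: 22.
Criminal history: 10 prior points → Category III (8+).
Level 22 falls in the 22-23 band.
Grid: Level 22-23 × Category III = 39-43 months.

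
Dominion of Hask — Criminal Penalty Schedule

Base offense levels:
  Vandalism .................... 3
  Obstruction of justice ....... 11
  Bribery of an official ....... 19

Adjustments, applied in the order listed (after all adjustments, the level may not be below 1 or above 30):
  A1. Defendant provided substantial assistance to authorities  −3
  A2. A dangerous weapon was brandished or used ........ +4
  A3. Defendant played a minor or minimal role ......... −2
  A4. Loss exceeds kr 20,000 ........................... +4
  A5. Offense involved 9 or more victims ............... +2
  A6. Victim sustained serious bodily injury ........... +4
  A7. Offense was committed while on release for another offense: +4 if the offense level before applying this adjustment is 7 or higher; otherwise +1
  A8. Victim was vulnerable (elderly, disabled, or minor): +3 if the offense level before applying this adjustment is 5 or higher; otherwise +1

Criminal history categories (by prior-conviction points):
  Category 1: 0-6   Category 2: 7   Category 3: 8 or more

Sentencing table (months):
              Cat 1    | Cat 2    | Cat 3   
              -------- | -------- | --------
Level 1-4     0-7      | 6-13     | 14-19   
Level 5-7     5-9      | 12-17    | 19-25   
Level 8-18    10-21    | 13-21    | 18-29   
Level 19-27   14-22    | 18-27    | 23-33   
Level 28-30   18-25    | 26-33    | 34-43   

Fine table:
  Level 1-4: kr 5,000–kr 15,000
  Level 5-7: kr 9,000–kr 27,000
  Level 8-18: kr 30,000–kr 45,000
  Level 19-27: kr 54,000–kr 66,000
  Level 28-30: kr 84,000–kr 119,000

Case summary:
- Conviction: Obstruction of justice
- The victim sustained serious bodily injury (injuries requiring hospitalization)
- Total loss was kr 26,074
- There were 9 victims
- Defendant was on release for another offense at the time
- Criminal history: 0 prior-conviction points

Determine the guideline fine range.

Base offense level for obstruction of justice: 11.
A1 does not apply.
A3 does not apply.
A4 applies: 11 + 4 = 15.
A5 applies: 15 + 2 = 17.
A6 applies: 17 + 4 = 21.
A7 applies (level before this adjustment is 21 ≥ 7, so +4): 21 + 4 = 25.
A8 does not apply.
Final offense level: 25.
Level 25 falls in the 19-27 band.
Fine table: Level 19-27 → kr 54,000–kr 66,000.

kr 54,000–kr 66,000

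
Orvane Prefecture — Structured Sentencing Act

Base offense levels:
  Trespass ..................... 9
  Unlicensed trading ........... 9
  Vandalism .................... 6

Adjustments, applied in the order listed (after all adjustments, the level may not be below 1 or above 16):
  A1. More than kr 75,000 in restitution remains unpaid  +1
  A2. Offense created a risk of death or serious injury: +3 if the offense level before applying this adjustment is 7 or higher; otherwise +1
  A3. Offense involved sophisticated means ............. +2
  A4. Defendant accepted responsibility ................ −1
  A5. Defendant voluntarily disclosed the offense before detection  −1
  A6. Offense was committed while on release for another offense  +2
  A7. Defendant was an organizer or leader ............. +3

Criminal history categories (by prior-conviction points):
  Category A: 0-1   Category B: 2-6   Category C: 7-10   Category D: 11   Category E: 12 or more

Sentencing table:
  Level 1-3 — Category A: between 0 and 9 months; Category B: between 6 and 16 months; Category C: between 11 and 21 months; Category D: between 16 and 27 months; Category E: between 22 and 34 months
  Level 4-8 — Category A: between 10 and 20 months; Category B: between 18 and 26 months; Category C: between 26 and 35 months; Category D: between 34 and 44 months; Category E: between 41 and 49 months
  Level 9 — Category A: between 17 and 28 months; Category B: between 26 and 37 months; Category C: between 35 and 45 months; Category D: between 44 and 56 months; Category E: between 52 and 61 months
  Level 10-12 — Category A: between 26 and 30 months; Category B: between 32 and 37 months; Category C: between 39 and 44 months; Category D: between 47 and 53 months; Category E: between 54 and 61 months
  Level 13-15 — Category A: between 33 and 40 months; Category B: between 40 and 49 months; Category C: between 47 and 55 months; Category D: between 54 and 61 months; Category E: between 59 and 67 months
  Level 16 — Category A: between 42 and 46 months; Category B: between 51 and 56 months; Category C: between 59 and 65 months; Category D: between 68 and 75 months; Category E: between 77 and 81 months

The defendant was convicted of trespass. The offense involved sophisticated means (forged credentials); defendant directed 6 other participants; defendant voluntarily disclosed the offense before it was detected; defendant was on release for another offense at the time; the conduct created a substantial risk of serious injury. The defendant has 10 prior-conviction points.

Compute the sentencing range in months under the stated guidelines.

Base offense level for trespass: 9.
A2 applies (level before this adjustment is 9 ≥ 7, so +3): 9 + 3 = 12.
A3 applies: 12 + 2 = 14.
A5 applies: 14 − 1 = 13.
A6 applies: 13 + 2 = 15.
A7 applies: 15 + 3 = 18.
Level 18 exceeds the maximum of 16; capped at 16.
Final offense level: 16.
Criminal history: 10 prior points → Category C (7-10).
Level 16 falls in the 16 band.
Grid: Level 16 × Category C = 59-65 months.

59-65 months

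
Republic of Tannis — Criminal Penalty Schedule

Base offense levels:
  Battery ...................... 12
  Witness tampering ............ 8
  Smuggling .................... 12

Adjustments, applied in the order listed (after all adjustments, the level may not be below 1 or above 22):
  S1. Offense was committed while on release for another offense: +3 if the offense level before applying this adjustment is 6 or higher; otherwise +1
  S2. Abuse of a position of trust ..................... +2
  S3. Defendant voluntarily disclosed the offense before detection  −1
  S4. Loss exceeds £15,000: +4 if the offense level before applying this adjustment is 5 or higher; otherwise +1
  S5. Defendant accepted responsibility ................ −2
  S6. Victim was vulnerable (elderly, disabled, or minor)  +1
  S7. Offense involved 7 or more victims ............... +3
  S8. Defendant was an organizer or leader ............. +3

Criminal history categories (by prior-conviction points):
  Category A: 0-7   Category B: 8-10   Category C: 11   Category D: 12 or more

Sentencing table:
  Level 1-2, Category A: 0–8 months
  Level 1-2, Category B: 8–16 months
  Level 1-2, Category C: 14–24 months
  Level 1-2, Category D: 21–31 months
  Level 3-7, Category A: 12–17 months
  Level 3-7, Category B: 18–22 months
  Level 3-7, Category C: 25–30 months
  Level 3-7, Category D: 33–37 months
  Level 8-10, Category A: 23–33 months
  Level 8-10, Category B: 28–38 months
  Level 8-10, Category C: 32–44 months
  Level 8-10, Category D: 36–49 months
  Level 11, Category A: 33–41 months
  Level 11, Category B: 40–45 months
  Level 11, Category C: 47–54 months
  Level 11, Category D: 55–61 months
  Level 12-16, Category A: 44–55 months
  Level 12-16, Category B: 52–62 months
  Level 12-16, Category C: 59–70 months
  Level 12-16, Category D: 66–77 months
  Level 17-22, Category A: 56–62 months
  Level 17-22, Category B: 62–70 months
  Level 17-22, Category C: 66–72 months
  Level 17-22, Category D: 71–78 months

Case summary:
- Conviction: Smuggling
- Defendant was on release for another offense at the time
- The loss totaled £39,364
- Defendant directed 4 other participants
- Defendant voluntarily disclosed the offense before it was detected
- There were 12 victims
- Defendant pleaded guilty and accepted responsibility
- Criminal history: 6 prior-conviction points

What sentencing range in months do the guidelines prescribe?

56-62 months

Base offense level for smuggling: 12.
S1 applies (level before this adjustment is 12 ≥ 6, so +3): 12 + 3 = 15.
S3 applies: 15 − 1 = 14.
S4 applies (level before this adjustment is 14 ≥ 5, so +4): 14 + 4 = 18.
S5 applies: 18 − 2 = 16.
S6 does not apply.
S7 applies: 16 + 3 = 19.
S8 applies: 19 + 3 = 22.
Final offense level: 22.
Criminal history: 6 prior points → Category A (0-7).
Level 22 falls in the 17-22 band.
Grid: Level 17-22 × Category A = 56-62 months.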